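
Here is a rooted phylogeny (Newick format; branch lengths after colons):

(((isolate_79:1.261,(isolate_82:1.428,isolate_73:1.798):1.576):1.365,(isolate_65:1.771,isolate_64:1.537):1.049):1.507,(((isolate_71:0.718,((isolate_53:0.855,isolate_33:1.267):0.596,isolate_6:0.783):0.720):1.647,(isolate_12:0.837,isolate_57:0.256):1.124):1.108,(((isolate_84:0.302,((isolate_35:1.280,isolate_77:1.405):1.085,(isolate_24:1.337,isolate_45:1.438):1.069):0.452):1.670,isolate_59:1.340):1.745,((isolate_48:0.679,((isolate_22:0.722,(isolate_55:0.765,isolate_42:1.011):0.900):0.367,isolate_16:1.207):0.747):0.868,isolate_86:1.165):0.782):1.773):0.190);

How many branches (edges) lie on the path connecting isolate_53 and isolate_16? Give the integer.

The MRCA of isolate_53 and isolate_16 is the node subtending (((isolate_71,((isolate_53,isolate_33),isolate_6)),(isolate_12,isolate_57)),(((isolate_84,((isolate_35,isolate_77),(isolate_24,isolate_45))),isolate_59),((isolate_48,((isolate_22,(isolate_55,isolate_42)),isolate_16)),isolate_86))).
From isolate_53 up to that node: 5 branches. From isolate_16 up to the same node: 5 branches. Total: 5 + 5 = 10.

10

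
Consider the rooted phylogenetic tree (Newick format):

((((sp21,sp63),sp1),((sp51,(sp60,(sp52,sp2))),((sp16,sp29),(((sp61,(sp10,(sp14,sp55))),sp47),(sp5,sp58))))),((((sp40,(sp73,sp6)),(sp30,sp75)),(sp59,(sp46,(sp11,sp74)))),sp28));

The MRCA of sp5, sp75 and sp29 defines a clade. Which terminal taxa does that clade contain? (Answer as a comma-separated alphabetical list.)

sp1, sp10, sp11, sp14, sp16, sp2, sp21, sp28, sp29, sp30, sp40, sp46, sp47, sp5, sp51, sp52, sp55, sp58, sp59, sp6, sp60, sp61, sp63, sp73, sp74, sp75

Tracing sp5: it sits inside (sp5,sp58).
Tracing sp75: it sits inside (sp30,sp75).
Tracing sp29: it sits inside (sp16,sp29).
The smallest clade enclosing all 3 is the whole tree (their MRCA is the root), so the answer is all 26 tips in alphabetical order.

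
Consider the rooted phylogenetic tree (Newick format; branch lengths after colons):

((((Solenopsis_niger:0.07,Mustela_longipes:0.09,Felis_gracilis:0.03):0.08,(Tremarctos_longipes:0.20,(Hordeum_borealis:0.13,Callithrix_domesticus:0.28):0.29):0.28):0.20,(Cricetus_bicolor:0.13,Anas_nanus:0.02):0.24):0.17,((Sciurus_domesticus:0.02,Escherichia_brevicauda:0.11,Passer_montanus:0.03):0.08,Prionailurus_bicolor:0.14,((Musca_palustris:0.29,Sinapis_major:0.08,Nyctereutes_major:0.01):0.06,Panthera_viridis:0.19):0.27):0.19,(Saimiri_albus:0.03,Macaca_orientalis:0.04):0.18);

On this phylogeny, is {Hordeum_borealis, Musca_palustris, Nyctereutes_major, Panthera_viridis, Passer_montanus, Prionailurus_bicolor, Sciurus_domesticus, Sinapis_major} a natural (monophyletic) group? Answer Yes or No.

The MRCA of the listed taxa is the root, so the smallest clade containing them is the whole tree.
That clade also contains Anas_nanus, Callithrix_domesticus, Cricetus_bicolor, Escherichia_brevicauda, Felis_gracilis, Macaca_orientalis, Mustela_longipes, Saimiri_albus, Solenopsis_niger, Tremarctos_longipes, which are not in the proposed group, so the group is not monophyletic.

No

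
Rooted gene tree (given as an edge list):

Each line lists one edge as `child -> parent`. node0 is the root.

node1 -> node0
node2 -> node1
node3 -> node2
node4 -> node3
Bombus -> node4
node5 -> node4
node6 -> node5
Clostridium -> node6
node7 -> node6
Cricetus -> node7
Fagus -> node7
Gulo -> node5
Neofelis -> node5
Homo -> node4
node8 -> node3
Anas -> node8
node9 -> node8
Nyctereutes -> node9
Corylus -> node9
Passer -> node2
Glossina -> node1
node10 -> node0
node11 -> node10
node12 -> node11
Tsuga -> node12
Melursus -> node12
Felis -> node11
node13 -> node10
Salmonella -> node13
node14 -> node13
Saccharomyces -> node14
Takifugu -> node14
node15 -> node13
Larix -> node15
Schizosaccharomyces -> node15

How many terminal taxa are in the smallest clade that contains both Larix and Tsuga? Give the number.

8

The MRCA of Larix and Tsuga is the node subtending (((Tsuga,Melursus),Felis),(Salmonella,(Saccharomyces,Takifugu),(Larix,Schizosaccharomyces))).
That clade contains 8 terminal taxa: Felis, Larix, Melursus, Saccharomyces, Salmonella, Schizosaccharomyces, Takifugu, Tsuga.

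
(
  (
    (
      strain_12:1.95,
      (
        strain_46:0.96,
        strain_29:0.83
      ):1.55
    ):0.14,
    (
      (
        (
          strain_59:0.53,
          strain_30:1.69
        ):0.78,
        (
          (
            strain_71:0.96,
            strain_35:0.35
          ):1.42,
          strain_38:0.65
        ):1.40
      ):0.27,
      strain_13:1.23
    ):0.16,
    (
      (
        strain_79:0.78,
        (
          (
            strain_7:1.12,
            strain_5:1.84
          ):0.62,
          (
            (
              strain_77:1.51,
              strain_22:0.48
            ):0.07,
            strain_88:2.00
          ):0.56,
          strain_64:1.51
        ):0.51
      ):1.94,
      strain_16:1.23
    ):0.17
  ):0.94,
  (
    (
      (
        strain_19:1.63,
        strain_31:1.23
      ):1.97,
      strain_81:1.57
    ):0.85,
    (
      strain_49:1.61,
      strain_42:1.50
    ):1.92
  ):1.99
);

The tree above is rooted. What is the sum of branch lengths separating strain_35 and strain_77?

8.36

The path runs strain_35 → … → MRCA → … → strain_77; the MRCA is the node subtending ((strain_12,(strain_46,strain_29)),(((strain_59,strain_30),((strain_71,strain_35),strain_38)),strain_13),((strain_79,((strain_7,strain_5),((strain_77,strain_22),strain_88),strain_64)),strain_16)).
Branch lengths along that path: 0.35 + 1.42 + 1.40 + 0.27 + 0.16 + 0.17 + 1.94 + 0.51 + 0.56 + 0.07 + 1.51 = 8.36.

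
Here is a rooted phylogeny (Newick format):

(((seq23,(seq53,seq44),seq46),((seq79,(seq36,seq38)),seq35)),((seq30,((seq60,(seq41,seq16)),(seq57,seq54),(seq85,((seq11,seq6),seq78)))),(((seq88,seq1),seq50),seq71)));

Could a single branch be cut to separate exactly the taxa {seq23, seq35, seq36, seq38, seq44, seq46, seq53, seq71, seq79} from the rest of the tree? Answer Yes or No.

The MRCA of the listed taxa is the root, so the smallest clade containing them is the whole tree.
That clade also contains seq1, seq11, seq16, seq30, seq41, seq50, seq54, seq57, seq6, seq60, seq78, seq85, seq88, which are not in the proposed group, so the group is not monophyletic.

No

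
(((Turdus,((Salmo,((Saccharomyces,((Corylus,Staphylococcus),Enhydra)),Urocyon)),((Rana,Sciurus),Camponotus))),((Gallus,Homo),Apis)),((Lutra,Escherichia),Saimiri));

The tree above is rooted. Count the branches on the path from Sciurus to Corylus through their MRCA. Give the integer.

9

The MRCA of Sciurus and Corylus is the node subtending ((Salmo,((Saccharomyces,((Corylus,Staphylococcus),Enhydra)),Urocyon)),((Rana,Sciurus),Camponotus)).
From Sciurus up to that node: 3 branches. From Corylus up to the same node: 6 branches. Total: 3 + 6 = 9.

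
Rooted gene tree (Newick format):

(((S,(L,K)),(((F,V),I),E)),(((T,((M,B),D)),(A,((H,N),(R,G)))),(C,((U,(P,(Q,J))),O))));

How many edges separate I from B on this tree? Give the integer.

The MRCA of I and B is the root of the tree.
From I up to that node: 4 branches. From B up to the same node: 6 branches. Total: 4 + 6 = 10.

10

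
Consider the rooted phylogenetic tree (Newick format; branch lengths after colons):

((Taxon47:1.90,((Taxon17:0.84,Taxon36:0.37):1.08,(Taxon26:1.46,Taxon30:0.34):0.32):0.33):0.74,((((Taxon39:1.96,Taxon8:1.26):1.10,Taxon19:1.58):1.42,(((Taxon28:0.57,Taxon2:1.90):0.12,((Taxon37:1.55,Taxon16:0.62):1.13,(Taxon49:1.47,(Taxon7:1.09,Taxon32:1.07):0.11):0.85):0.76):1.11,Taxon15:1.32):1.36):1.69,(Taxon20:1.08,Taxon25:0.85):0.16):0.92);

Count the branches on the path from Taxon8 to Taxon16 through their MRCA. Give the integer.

The MRCA of Taxon8 and Taxon16 is the node subtending (((Taxon39,Taxon8),Taxon19),(((Taxon28,Taxon2),((Taxon37,Taxon16),(Taxon49,(Taxon7,Taxon32)))),Taxon15)).
From Taxon8 up to that node: 3 branches. From Taxon16 up to the same node: 5 branches. Total: 3 + 5 = 8.

8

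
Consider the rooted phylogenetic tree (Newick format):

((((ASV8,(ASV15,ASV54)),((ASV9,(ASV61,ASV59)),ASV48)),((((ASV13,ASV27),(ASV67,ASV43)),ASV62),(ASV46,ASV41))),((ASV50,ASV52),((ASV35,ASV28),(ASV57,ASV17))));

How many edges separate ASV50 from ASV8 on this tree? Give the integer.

The MRCA of ASV50 and ASV8 is the root of the tree.
From ASV50 up to that node: 3 branches. From ASV8 up to the same node: 4 branches. Total: 3 + 4 = 7.

7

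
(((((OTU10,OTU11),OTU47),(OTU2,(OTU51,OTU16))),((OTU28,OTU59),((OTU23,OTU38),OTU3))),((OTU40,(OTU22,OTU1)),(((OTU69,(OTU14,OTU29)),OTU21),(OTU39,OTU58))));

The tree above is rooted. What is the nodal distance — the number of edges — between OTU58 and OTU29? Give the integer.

6

The MRCA of OTU58 and OTU29 is the node subtending (((OTU69,(OTU14,OTU29)),OTU21),(OTU39,OTU58)).
From OTU58 up to that node: 2 branches. From OTU29 up to the same node: 4 branches. Total: 2 + 4 = 6.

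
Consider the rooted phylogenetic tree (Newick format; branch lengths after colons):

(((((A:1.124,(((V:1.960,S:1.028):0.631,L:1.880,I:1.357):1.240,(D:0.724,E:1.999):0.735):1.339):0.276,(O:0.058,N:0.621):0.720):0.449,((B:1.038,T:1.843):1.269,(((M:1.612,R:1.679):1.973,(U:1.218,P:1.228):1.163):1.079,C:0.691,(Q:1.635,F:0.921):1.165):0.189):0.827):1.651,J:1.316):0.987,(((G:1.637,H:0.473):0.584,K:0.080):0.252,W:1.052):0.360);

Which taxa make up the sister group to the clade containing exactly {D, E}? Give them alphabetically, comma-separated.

I, L, S, V

The clade containing exactly {D, E} attaches to the tree at the node subtending (((V,S),L,I),(D,E)).
The other lineage descending from that same node — the sister group — is ((V,S),L,I); its 4 tips in alphabetical order are the answer.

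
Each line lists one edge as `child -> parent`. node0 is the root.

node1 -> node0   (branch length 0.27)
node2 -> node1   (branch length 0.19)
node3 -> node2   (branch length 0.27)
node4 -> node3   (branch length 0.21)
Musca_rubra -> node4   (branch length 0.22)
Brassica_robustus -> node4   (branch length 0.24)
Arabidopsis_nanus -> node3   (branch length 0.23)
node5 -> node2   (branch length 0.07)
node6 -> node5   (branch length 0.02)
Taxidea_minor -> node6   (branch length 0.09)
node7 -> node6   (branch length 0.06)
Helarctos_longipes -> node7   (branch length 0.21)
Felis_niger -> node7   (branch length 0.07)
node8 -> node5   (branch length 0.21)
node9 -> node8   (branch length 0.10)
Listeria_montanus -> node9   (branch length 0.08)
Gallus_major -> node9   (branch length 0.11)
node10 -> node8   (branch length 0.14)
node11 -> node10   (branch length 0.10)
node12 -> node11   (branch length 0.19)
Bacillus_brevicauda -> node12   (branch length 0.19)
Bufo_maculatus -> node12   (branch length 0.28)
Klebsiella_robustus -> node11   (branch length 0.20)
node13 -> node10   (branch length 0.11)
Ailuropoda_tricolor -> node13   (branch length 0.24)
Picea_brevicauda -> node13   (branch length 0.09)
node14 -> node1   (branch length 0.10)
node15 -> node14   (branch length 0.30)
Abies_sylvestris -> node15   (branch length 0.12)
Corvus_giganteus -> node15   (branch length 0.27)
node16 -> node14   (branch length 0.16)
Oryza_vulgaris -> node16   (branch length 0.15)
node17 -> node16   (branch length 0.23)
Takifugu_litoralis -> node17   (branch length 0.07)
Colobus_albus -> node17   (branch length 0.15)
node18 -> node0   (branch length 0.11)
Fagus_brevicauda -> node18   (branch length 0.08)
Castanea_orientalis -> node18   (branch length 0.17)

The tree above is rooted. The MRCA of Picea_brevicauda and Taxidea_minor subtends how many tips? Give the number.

The MRCA of Picea_brevicauda and Taxidea_minor is the node subtending ((Taxidea_minor,(Helarctos_longipes,Felis_niger)),((Listeria_montanus,Gallus_major),(((Bacillus_brevicauda,Bufo_maculatus),Klebsiella_robustus),(Ailuropoda_tricolor,Picea_brevicauda)))).
That clade contains 10 terminal taxa: Ailuropoda_tricolor, Bacillus_brevicauda, Bufo_maculatus, Felis_niger, Gallus_major, Helarctos_longipes, Klebsiella_robustus, Listeria_montanus, Picea_brevicauda, Taxidea_minor.

10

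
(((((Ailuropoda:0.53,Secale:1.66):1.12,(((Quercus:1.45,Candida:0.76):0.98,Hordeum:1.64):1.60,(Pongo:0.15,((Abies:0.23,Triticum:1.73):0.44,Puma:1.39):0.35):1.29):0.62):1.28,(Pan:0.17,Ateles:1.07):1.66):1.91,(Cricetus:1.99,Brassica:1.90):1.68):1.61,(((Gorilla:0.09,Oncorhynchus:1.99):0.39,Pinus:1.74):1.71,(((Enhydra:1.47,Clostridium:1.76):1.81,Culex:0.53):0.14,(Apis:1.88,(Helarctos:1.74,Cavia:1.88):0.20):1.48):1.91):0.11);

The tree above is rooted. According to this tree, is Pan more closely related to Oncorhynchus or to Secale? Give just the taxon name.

Secale

The MRCA of Pan and Secale subtends (((Ailuropoda,Secale),(((Quercus,Candida),Hordeum),(Pongo,((Abies,Triticum),Puma)))),(Pan,Ateles)) (11 taxa).
The MRCA of Pan and Oncorhynchus is the root, subtending the entire tree (22 taxa).
The first is nested inside the second, so Pan shares a more recent common ancestor with Secale.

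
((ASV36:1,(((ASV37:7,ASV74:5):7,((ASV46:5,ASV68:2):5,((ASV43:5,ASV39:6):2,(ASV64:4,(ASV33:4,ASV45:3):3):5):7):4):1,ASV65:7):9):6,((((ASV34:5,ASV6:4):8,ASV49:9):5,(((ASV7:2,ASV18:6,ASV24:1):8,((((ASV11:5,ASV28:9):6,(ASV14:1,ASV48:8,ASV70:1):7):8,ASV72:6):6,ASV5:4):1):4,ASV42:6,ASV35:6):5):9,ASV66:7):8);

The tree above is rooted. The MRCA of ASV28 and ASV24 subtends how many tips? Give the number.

10

The MRCA of ASV28 and ASV24 is the node subtending ((ASV7,ASV18,ASV24),((((ASV11,ASV28),(ASV14,ASV48,ASV70)),ASV72),ASV5)).
That clade contains 10 terminal taxa: ASV11, ASV14, ASV18, ASV24, ASV28, ASV48, ASV5, ASV7, ASV70, ASV72.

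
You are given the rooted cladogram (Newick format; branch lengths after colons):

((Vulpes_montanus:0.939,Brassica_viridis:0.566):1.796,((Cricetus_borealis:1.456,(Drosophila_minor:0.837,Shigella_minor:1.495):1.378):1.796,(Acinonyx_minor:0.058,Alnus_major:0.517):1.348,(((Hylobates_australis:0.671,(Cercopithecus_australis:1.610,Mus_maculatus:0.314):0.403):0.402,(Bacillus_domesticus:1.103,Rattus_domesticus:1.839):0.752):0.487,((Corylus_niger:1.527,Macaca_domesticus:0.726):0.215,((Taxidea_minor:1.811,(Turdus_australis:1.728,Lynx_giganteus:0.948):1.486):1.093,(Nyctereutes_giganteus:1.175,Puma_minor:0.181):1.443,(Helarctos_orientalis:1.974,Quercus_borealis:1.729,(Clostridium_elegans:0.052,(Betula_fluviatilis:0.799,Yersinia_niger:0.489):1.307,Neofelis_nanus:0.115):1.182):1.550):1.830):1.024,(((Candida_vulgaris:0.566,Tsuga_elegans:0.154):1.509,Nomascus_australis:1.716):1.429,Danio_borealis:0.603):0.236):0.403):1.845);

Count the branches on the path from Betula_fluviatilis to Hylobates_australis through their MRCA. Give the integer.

The MRCA of Betula_fluviatilis and Hylobates_australis is the node subtending (((Hylobates_australis,(Cercopithecus_australis,Mus_maculatus)),(Bacillus_domesticus,Rattus_domesticus)),((Corylus_niger,Macaca_domesticus),((Taxidea_minor,(Turdus_australis,Lynx_giganteus)),(Nyctereutes_giganteus,Puma_minor),(Helarctos_orientalis,Quercus_borealis,(Clostridium_elegans,(Betula_fluviatilis,Yersinia_niger),Neofelis_nanus)))),(((Candida_vulgaris,Tsuga_elegans),Nomascus_australis),Danio_borealis)).
From Betula_fluviatilis up to that node: 6 branches. From Hylobates_australis up to the same node: 3 branches. Total: 6 + 3 = 9.

9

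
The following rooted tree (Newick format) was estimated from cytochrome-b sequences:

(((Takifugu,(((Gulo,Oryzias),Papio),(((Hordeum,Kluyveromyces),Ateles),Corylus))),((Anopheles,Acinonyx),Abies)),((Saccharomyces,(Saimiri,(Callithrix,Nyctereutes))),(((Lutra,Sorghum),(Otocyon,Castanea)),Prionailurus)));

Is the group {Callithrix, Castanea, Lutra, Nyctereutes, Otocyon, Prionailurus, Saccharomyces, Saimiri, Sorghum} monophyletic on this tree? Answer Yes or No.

Yes

The most recent common ancestor of these taxa subtends ((Saccharomyces,(Saimiri,(Callithrix,Nyctereutes))),(((Lutra,Sorghum),(Otocyon,Castanea)),Prionailurus)).
That clade has exactly 9 tips — every listed taxon and nothing else — so the group is monophyletic.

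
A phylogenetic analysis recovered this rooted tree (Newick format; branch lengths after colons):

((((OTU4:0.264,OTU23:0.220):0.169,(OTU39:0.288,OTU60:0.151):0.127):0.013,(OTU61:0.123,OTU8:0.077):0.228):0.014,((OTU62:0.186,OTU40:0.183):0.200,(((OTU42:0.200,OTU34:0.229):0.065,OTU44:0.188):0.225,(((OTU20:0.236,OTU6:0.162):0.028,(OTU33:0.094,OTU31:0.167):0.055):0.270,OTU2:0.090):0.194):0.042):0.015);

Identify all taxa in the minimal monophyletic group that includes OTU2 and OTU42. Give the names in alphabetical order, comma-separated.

OTU2, OTU20, OTU31, OTU33, OTU34, OTU42, OTU44, OTU6

Tracing OTU2: it sits inside (((OTU20,OTU6),(OTU33,OTU31)),OTU2).
Tracing OTU42: it sits inside (OTU42,OTU34).
The smallest clade enclosing both is (((OTU42,OTU34),OTU44),(((OTU20,OTU6),(OTU33,OTU31)),OTU2)); the answer is its 8 terminal taxa in alphabetical order.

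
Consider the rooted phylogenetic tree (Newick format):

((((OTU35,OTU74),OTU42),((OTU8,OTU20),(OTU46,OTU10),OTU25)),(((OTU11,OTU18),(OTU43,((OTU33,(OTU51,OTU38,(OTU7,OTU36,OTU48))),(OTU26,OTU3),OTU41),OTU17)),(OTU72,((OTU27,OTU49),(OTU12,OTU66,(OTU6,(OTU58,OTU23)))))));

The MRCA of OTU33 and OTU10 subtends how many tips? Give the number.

29

The MRCA of OTU33 and OTU10 is the root, so the clade is the entire tree.
That clade contains 29 terminal taxa: OTU10, OTU11, OTU12, OTU17, OTU18, OTU20, OTU23, OTU25, OTU26, OTU27, OTU3, OTU33, OTU35, OTU36, OTU38, OTU41, OTU42, OTU43, OTU46, OTU48, OTU49, OTU51, OTU58, OTU6, OTU66, OTU7, OTU72, OTU74, OTU8.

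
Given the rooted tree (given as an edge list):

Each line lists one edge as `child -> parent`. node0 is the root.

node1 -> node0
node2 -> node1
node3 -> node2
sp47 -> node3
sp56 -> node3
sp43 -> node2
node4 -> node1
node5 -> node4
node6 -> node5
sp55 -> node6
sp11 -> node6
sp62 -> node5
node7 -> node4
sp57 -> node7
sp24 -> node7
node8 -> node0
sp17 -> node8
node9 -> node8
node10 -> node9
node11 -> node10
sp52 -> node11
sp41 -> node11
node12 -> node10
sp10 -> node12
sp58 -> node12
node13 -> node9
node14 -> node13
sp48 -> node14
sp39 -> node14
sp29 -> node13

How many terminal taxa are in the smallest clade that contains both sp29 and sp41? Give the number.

The MRCA of sp29 and sp41 is the node subtending (((sp52,sp41),(sp10,sp58)),((sp48,sp39),sp29)).
That clade contains 7 terminal taxa: sp10, sp29, sp39, sp41, sp48, sp52, sp58.

7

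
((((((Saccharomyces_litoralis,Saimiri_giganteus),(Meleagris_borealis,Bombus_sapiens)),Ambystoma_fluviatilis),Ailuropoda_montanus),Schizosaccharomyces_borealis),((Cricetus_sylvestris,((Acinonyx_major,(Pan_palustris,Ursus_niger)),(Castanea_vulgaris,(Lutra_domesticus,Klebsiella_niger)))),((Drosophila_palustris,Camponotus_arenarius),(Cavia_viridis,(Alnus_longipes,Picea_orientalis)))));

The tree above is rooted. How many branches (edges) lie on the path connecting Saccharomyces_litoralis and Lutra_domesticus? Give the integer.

The MRCA of Saccharomyces_litoralis and Lutra_domesticus is the root of the tree.
From Saccharomyces_litoralis up to that node: 6 branches. From Lutra_domesticus up to the same node: 6 branches. Total: 6 + 6 = 12.

12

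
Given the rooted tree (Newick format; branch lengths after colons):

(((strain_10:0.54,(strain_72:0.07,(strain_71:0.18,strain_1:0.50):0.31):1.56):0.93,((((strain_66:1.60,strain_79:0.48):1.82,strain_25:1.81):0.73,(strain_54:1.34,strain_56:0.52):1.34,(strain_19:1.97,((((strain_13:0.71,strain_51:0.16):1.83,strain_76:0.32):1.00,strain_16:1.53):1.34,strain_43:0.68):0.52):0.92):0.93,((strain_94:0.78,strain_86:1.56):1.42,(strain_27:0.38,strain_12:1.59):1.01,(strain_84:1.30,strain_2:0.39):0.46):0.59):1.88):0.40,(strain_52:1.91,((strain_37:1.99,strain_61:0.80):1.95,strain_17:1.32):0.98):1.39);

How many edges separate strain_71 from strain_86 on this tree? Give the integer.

The MRCA of strain_71 and strain_86 is the node subtending ((strain_10,(strain_72,(strain_71,strain_1))),((((strain_66,strain_79),strain_25),(strain_54,strain_56),(strain_19,((((strain_13,strain_51),strain_76),strain_16),strain_43))),((strain_94,strain_86),(strain_27,strain_12),(strain_84,strain_2)))).
From strain_71 up to that node: 4 branches. From strain_86 up to the same node: 4 branches. Total: 4 + 4 = 8.

8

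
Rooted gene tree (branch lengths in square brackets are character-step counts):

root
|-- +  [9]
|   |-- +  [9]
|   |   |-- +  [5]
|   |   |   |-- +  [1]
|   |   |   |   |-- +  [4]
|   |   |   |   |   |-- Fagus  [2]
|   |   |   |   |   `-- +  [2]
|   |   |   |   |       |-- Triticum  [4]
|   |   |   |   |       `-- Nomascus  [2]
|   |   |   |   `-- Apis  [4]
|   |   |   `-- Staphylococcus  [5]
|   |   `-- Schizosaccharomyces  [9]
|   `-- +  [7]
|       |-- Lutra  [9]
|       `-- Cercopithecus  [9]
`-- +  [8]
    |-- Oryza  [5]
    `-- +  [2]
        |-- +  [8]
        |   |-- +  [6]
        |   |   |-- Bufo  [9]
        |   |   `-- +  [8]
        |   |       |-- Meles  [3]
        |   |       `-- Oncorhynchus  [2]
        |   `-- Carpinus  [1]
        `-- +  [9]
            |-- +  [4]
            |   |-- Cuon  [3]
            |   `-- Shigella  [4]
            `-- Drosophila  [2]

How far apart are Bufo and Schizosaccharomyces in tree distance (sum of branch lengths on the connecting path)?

60

The path runs Bufo → … → MRCA → … → Schizosaccharomyces; the MRCA is the root of the tree.
Branch lengths along that path: 9 + 6 + 8 + 2 + 8 + 9 + 9 + 9 = 60.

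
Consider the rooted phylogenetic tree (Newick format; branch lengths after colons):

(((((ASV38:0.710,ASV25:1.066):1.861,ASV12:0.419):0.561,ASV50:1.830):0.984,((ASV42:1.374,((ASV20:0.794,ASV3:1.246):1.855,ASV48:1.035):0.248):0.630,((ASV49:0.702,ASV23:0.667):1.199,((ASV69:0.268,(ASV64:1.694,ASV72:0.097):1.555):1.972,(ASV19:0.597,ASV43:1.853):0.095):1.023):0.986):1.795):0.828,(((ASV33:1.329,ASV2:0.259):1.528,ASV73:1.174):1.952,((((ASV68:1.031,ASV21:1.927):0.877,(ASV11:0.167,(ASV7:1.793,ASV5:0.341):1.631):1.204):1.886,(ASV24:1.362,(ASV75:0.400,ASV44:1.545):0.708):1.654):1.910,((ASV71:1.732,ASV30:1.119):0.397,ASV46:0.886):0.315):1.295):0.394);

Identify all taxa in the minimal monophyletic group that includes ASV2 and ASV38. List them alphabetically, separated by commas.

Tracing ASV2: it sits inside (ASV33,ASV2).
Tracing ASV38: it sits inside (ASV38,ASV25).
The smallest clade enclosing both is the whole tree (their MRCA is the root), so the answer is all 29 tips in alphabetical order.

ASV11, ASV12, ASV19, ASV2, ASV20, ASV21, ASV23, ASV24, ASV25, ASV3, ASV30, ASV33, ASV38, ASV42, ASV43, ASV44, ASV46, ASV48, ASV49, ASV5, ASV50, ASV64, ASV68, ASV69, ASV7, ASV71, ASV72, ASV73, ASV75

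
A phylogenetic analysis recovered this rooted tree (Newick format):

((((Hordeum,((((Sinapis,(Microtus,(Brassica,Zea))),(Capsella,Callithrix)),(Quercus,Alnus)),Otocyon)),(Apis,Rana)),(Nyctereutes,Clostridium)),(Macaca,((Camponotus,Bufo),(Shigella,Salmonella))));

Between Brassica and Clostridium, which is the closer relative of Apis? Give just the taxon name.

Brassica

The MRCA of Apis and Brassica subtends ((Hordeum,((((Sinapis,(Microtus,(Brassica,Zea))),(Capsella,Callithrix)),(Quercus,Alnus)),Otocyon)),(Apis,Rana)) (12 taxa).
The MRCA of Apis and Clostridium subtends (((Hordeum,((((Sinapis,(Microtus,(Brassica,Zea))),(Capsella,Callithrix)),(Quercus,Alnus)),Otocyon)),(Apis,Rana)),(Nyctereutes,Clostridium)) (14 taxa).
The first is nested inside the second, so Apis shares a more recent common ancestor with Brassica.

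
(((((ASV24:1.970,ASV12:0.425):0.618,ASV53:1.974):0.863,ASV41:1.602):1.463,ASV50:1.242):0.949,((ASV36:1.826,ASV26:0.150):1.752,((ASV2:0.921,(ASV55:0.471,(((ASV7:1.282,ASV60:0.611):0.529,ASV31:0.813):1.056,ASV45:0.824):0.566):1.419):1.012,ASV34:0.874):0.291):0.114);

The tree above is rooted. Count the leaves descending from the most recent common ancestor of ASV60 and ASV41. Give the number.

14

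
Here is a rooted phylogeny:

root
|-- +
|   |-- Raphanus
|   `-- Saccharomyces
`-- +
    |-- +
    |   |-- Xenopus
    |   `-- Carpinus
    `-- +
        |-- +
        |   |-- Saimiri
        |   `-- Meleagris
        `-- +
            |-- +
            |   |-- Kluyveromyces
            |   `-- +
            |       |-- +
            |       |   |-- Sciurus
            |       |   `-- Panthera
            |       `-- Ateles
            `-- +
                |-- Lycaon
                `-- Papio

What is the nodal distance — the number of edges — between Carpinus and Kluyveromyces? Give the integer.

6

The MRCA of Carpinus and Kluyveromyces is the node subtending ((Xenopus,Carpinus),((Saimiri,Meleagris),((Kluyveromyces,((Sciurus,Panthera),Ateles)),(Lycaon,Papio)))).
From Carpinus up to that node: 2 branches. From Kluyveromyces up to the same node: 4 branches. Total: 2 + 4 = 6.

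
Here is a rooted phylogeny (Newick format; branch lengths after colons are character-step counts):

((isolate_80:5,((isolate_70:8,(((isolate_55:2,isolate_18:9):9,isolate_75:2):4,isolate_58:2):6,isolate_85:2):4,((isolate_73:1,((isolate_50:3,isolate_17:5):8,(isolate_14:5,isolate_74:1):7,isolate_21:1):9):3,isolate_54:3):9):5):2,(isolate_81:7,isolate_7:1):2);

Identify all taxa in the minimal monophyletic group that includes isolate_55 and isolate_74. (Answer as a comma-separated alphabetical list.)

Tracing isolate_55: it sits inside (isolate_55,isolate_18).
Tracing isolate_74: it sits inside (isolate_14,isolate_74).
The smallest clade enclosing both is ((isolate_70,(((isolate_55,isolate_18),isolate_75),isolate_58),isolate_85),((isolate_73,((isolate_50,isolate_17),(isolate_14,isolate_74),isolate_21)),isolate_54)); the answer is its 13 terminal taxa in alphabetical order.

isolate_14, isolate_17, isolate_18, isolate_21, isolate_50, isolate_54, isolate_55, isolate_58, isolate_70, isolate_73, isolate_74, isolate_75, isolate_85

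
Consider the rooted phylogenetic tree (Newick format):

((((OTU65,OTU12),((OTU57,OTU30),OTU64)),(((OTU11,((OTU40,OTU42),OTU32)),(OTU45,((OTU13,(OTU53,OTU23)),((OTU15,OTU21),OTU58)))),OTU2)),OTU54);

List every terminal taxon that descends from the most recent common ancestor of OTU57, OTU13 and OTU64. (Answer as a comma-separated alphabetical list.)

OTU11, OTU12, OTU13, OTU15, OTU2, OTU21, OTU23, OTU30, OTU32, OTU40, OTU42, OTU45, OTU53, OTU57, OTU58, OTU64, OTU65

Tracing OTU57: it sits inside (OTU57,OTU30).
Tracing OTU13: it sits inside (OTU13,(OTU53,OTU23)).
Tracing OTU64: it sits inside ((OTU57,OTU30),OTU64).
The smallest clade enclosing all 3 is (((OTU65,OTU12),((OTU57,OTU30),OTU64)),(((OTU11,((OTU40,OTU42),OTU32)),(OTU45,((OTU13,(OTU53,OTU23)),((OTU15,OTU21),OTU58)))),OTU2)); the answer is its 17 terminal taxa in alphabetical order.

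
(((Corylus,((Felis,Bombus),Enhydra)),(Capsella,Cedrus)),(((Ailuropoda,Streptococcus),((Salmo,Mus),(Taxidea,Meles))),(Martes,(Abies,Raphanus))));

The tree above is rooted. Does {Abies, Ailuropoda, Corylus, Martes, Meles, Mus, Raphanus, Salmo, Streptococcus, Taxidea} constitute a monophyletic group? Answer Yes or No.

The MRCA of the listed taxa is the root, so the smallest clade containing them is the whole tree.
That clade also contains Bombus, Capsella, Cedrus, Enhydra, Felis, which are not in the proposed group, so the group is not monophyletic.

No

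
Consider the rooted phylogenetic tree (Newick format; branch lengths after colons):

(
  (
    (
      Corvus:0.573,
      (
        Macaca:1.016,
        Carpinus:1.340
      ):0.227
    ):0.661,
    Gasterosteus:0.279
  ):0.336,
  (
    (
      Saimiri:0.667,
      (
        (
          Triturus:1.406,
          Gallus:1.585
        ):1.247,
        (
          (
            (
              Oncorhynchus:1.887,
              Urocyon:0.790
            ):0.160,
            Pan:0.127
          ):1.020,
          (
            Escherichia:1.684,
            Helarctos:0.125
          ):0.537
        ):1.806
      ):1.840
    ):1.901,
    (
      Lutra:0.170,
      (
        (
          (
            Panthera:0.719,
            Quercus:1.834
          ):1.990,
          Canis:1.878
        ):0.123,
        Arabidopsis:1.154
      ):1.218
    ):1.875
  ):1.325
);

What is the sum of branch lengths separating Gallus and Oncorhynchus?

The path runs Gallus → … → MRCA → … → Oncorhynchus; the MRCA is the node subtending ((Triturus,Gallus),(((Oncorhynchus,Urocyon),Pan),(Escherichia,Helarctos))).
Branch lengths along that path: 1.585 + 1.247 + 1.806 + 1.020 + 0.160 + 1.887 = 7.705.

7.705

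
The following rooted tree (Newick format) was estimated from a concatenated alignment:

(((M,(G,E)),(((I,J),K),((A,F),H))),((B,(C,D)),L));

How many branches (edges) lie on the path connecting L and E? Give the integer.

The MRCA of L and E is the root of the tree.
From L up to that node: 2 branches. From E up to the same node: 4 branches. Total: 2 + 4 = 6.

6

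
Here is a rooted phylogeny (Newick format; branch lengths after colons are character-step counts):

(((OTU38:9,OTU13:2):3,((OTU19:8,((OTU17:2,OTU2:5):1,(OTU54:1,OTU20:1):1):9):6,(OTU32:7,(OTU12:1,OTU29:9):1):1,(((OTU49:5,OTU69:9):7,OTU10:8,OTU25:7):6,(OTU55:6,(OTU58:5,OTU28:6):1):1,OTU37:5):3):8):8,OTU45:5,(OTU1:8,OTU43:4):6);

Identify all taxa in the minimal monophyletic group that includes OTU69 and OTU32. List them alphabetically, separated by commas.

OTU10, OTU12, OTU17, OTU19, OTU2, OTU20, OTU25, OTU28, OTU29, OTU32, OTU37, OTU49, OTU54, OTU55, OTU58, OTU69

Tracing OTU69: it sits inside (OTU49,OTU69).
Tracing OTU32: it sits inside (OTU32,(OTU12,OTU29)).
The smallest clade enclosing both is ((OTU19,((OTU17,OTU2),(OTU54,OTU20))),(OTU32,(OTU12,OTU29)),(((OTU49,OTU69),OTU10,OTU25),(OTU55,(OTU58,OTU28)),OTU37)); the answer is its 16 terminal taxa in alphabetical order.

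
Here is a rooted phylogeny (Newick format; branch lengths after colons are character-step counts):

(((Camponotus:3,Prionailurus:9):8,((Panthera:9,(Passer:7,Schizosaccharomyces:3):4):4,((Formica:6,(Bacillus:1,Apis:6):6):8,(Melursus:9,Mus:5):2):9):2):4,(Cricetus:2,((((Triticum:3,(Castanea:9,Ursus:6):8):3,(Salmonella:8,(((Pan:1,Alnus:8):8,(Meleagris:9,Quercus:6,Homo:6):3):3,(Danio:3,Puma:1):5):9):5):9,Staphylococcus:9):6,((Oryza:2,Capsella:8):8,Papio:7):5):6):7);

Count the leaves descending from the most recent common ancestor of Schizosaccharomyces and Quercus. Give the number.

26

The MRCA of Schizosaccharomyces and Quercus is the root, so the clade is the entire tree.
That clade contains 26 terminal taxa: Alnus, Apis, Bacillus, Camponotus, Capsella, Castanea, Cricetus, Danio, Formica, Homo, Meleagris, Melursus, Mus, Oryza, Pan, Panthera, Papio, Passer, Prionailurus, Puma, Quercus, Salmonella, Schizosaccharomyces, Staphylococcus, Triticum, Ursus.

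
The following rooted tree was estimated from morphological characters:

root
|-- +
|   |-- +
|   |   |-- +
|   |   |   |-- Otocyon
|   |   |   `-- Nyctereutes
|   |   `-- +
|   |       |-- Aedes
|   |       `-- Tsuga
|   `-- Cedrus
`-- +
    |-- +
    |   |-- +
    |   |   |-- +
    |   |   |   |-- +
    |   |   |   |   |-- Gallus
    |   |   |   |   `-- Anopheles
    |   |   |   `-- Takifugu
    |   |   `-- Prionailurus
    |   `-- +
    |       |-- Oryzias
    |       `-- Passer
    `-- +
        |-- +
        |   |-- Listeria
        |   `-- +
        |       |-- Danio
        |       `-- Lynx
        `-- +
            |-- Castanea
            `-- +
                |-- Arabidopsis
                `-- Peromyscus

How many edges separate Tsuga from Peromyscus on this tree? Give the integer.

The MRCA of Tsuga and Peromyscus is the root of the tree.
From Tsuga up to that node: 4 branches. From Peromyscus up to the same node: 5 branches. Total: 4 + 5 = 9.

9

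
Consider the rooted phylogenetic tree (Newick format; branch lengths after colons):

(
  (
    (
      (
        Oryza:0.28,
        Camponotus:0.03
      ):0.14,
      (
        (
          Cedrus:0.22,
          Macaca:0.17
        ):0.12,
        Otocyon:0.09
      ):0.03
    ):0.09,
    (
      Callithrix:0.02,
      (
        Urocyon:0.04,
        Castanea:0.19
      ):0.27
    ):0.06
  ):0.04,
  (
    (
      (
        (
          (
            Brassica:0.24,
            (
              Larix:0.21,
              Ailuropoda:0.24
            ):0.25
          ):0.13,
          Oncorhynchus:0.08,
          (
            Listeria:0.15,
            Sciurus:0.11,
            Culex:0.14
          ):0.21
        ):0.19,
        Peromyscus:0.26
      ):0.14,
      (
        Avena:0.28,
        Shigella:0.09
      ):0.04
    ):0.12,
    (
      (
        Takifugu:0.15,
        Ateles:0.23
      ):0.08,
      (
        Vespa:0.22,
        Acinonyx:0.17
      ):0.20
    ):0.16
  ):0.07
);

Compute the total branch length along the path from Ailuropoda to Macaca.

The path runs Ailuropoda → … → MRCA → … → Macaca; the MRCA is the root of the tree.
Branch lengths along that path: 0.24 + 0.25 + 0.13 + 0.19 + 0.14 + 0.12 + 0.07 + 0.04 + 0.09 + 0.03 + 0.12 + 0.17 = 1.59.

1.59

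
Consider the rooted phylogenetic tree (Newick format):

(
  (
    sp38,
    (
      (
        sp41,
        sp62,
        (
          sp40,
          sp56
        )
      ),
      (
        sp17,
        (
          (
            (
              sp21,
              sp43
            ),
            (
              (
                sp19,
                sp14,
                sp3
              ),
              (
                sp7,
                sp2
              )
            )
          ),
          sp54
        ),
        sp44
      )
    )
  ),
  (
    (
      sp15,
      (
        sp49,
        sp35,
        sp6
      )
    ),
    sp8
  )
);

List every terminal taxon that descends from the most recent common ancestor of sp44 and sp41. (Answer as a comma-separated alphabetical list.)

Tracing sp44: it sits inside (sp17,(((sp21,sp43),((sp19,sp14,sp3),(sp7,sp2))),sp54),sp44).
Tracing sp41: it sits inside (sp41,sp62,(sp40,sp56)).
The smallest clade enclosing both is ((sp41,sp62,(sp40,sp56)),(sp17,(((sp21,sp43),((sp19,sp14,sp3),(sp7,sp2))),sp54),sp44)); the answer is its 14 terminal taxa in alphabetical order.

sp14, sp17, sp19, sp2, sp21, sp3, sp40, sp41, sp43, sp44, sp54, sp56, sp62, sp7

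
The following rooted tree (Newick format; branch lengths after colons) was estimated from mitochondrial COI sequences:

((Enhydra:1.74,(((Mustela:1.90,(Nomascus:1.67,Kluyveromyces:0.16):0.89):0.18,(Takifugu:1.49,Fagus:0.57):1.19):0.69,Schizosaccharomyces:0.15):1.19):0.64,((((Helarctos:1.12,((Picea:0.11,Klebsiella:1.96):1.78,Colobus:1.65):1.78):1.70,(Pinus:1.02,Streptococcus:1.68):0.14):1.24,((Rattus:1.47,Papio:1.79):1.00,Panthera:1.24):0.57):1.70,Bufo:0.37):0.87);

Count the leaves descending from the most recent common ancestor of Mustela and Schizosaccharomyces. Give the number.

The MRCA of Mustela and Schizosaccharomyces is the node subtending (((Mustela,(Nomascus,Kluyveromyces)),(Takifugu,Fagus)),Schizosaccharomyces).
That clade contains 6 terminal taxa: Fagus, Kluyveromyces, Mustela, Nomascus, Schizosaccharomyces, Takifugu.

6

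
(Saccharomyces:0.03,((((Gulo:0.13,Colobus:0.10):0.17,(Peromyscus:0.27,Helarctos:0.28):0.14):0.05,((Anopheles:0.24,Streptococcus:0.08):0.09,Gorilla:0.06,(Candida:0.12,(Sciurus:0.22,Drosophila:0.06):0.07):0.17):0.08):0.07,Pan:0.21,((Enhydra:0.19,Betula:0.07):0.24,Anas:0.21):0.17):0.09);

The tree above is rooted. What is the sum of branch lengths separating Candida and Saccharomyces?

0.56

The path runs Candida → … → MRCA → … → Saccharomyces; the MRCA is the root of the tree.
Branch lengths along that path: 0.12 + 0.17 + 0.08 + 0.07 + 0.09 + 0.03 = 0.56.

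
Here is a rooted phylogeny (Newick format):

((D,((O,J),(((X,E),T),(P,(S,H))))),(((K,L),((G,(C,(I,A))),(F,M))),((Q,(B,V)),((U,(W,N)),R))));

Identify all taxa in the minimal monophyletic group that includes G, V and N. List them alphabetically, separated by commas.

Tracing G: it sits inside (G,(C,(I,A))).
Tracing V: it sits inside (B,V).
Tracing N: it sits inside (W,N).
The smallest clade enclosing all 3 is (((K,L),((G,(C,(I,A))),(F,M))),((Q,(B,V)),((U,(W,N)),R))); the answer is its 15 terminal taxa in alphabetical order.

A, B, C, F, G, I, K, L, M, N, Q, R, U, V, W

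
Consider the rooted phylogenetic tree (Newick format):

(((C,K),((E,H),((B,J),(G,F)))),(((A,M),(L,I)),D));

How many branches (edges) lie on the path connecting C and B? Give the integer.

6

The MRCA of C and B is the node subtending ((C,K),((E,H),((B,J),(G,F)))).
From C up to that node: 2 branches. From B up to the same node: 4 branches. Total: 2 + 4 = 6.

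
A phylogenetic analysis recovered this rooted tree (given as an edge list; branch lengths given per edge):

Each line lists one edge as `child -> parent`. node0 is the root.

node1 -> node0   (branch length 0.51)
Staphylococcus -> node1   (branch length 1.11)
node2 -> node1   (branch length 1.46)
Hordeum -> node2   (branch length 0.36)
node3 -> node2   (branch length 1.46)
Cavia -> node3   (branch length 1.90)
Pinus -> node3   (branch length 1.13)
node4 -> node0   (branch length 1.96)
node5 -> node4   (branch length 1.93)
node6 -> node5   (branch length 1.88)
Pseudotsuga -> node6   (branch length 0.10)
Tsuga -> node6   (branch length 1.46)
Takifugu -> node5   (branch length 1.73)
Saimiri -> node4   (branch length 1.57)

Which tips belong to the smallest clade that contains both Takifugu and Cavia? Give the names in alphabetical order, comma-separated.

Cavia, Hordeum, Pinus, Pseudotsuga, Saimiri, Staphylococcus, Takifugu, Tsuga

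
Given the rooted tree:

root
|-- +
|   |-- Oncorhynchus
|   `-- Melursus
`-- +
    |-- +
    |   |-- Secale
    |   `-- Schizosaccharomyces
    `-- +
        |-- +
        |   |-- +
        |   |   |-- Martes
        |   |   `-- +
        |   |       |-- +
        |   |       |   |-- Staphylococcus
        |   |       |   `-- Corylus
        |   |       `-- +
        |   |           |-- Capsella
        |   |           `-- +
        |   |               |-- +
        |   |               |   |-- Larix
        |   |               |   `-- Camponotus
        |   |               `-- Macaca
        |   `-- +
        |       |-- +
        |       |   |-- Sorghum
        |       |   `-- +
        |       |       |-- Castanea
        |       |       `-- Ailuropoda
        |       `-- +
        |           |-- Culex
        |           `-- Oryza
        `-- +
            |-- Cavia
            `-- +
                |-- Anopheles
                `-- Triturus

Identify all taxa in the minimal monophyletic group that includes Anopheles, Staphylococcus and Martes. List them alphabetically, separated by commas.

Ailuropoda, Anopheles, Camponotus, Capsella, Castanea, Cavia, Corylus, Culex, Larix, Macaca, Martes, Oryza, Sorghum, Staphylococcus, Triturus

Tracing Anopheles: it sits inside (Anopheles,Triturus).
Tracing Staphylococcus: it sits inside (Staphylococcus,Corylus).
Tracing Martes: it sits inside (Martes,((Staphylococcus,Corylus),(Capsella,((Larix,Camponotus),Macaca)))).
The smallest clade enclosing all 3 is (((Martes,((Staphylococcus,Corylus),(Capsella,((Larix,Camponotus),Macaca)))),((Sorghum,(Castanea,Ailuropoda)),(Culex,Oryza))),(Cavia,(Anopheles,Triturus))); the answer is its 15 terminal taxa in alphabetical order.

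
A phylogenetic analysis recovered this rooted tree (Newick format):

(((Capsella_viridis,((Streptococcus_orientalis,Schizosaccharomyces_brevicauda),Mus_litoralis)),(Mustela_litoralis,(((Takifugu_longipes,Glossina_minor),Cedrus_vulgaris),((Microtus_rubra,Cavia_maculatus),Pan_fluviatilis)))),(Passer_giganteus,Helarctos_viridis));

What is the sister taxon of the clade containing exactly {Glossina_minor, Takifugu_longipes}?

Cedrus_vulgaris

The clade containing exactly {Glossina_minor, Takifugu_longipes} attaches to the tree at the node subtending ((Takifugu_longipes,Glossina_minor),Cedrus_vulgaris).
The other lineage descending from that same node — the sister group — is the single tip Cedrus_vulgaris.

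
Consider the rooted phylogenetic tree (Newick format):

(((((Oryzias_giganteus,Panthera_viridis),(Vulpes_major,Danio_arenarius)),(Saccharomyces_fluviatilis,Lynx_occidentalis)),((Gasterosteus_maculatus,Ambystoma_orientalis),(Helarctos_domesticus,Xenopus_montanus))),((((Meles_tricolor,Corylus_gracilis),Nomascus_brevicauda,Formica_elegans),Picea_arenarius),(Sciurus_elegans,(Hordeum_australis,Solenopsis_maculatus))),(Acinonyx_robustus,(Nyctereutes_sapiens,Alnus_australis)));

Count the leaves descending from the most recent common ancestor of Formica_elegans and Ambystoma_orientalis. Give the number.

The MRCA of Formica_elegans and Ambystoma_orientalis is the root, so the clade is the entire tree.
That clade contains 21 terminal taxa: Acinonyx_robustus, Alnus_australis, Ambystoma_orientalis, Corylus_gracilis, Danio_arenarius, Formica_elegans, Gasterosteus_maculatus, Helarctos_domesticus, Hordeum_australis, Lynx_occidentalis, Meles_tricolor, Nomascus_brevicauda, Nyctereutes_sapiens, Oryzias_giganteus, Panthera_viridis, Picea_arenarius, Saccharomyces_fluviatilis, Sciurus_elegans, Solenopsis_maculatus, Vulpes_major, Xenopus_montanus.

21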